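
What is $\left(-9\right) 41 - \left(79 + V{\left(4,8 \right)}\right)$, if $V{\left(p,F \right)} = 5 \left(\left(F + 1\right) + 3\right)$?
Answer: $-508$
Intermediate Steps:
$V{\left(p,F \right)} = 20 + 5 F$ ($V{\left(p,F \right)} = 5 \left(\left(1 + F\right) + 3\right) = 5 \left(4 + F\right) = 20 + 5 F$)
$\left(-9\right) 41 - \left(79 + V{\left(4,8 \right)}\right) = \left(-9\right) 41 - \left(99 + 40\right) = -369 - 139 = -508$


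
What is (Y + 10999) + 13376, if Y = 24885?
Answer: 49260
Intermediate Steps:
(Y + 10999) + 13376 = (24885 + 10999) + 13376 = 35884 + 13376 = 49260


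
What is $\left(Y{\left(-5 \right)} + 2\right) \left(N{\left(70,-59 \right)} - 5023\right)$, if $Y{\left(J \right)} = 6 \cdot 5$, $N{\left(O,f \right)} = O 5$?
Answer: $-149536$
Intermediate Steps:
$N{\left(O,f \right)} = 5 O$
$Y{\left(J \right)} = 30$
$\left(Y{\left(-5 \right)} + 2\right) \left(N{\left(70,-59 \right)} - 5023\right) = \left(30 + 2\right) \left(5 \cdot 70 - 5023\right) = 32 \left(350 - 5023\right) = 32 \left(-4673\right) = -149536$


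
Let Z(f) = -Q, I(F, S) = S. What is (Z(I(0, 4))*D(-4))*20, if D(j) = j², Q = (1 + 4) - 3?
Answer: -640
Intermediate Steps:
Q = 2 (Q = 5 - 3 = 2)
Z(f) = -2 (Z(f) = -1*2 = -2)
(Z(I(0, 4))*D(-4))*20 = -2*(-4)²*20 = -2*16*20 = -32*20 = -640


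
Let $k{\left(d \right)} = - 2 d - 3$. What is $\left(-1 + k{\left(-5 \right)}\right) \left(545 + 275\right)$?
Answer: $4920$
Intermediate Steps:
$k{\left(d \right)} = -3 - 2 d$
$\left(-1 + k{\left(-5 \right)}\right) \left(545 + 275\right) = \left(-1 - -7\right) \left(545 + 275\right) = \left(-1 + \left(-3 + 10\right)\right) 820 = \left(-1 + 7\right) 820 = 6 \cdot 820 = 4920$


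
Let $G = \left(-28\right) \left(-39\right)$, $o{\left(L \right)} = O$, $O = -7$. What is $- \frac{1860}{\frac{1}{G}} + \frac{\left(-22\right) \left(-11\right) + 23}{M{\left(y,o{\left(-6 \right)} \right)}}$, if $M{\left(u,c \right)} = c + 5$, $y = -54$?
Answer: $- \frac{4062505}{2} \approx -2.0313 \cdot 10^{6}$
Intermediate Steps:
$o{\left(L \right)} = -7$
$M{\left(u,c \right)} = 5 + c$
$G = 1092$
$- \frac{1860}{\frac{1}{G}} + \frac{\left(-22\right) \left(-11\right) + 23}{M{\left(y,o{\left(-6 \right)} \right)}} = - \frac{1860}{\frac{1}{1092}} + \frac{\left(-22\right) \left(-11\right) + 23}{5 - 7} = - 1860 \frac{1}{\frac{1}{1092}} + \frac{242 + 23}{-2} = \left(-1860\right) 1092 + 265 \left(- \frac{1}{2}\right) = -2031120 - \frac{265}{2} = - \frac{4062505}{2}$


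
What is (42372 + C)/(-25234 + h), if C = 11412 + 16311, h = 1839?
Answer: -14019/4679 ≈ -2.9962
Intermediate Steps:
C = 27723
(42372 + C)/(-25234 + h) = (42372 + 27723)/(-25234 + 1839) = 70095/(-23395) = 70095*(-1/23395) = -14019/4679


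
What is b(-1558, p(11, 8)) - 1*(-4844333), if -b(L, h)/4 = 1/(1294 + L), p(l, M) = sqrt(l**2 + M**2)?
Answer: 319725979/66 ≈ 4.8443e+6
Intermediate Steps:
p(l, M) = sqrt(M**2 + l**2)
b(L, h) = -4/(1294 + L)
b(-1558, p(11, 8)) - 1*(-4844333) = -4/(1294 - 1558) - 1*(-4844333) = -4/(-264) + 4844333 = -4*(-1/264) + 4844333 = 1/66 + 4844333 = 319725979/66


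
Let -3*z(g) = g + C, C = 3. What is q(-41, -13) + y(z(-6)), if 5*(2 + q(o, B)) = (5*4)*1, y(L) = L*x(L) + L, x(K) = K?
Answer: 4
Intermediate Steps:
z(g) = -1 - g/3 (z(g) = -(g + 3)/3 = -(3 + g)/3 = -1 - g/3)
y(L) = L + L² (y(L) = L*L + L = L² + L = L + L²)
q(o, B) = 2 (q(o, B) = -2 + ((5*4)*1)/5 = -2 + (20*1)/5 = -2 + (⅕)*20 = -2 + 4 = 2)
q(-41, -13) + y(z(-6)) = 2 + (-1 - ⅓*(-6))*(1 + (-1 - ⅓*(-6))) = 2 + (-1 + 2)*(1 + (-1 + 2)) = 2 + 1*(1 + 1) = 2 + 1*2 = 2 + 2 = 4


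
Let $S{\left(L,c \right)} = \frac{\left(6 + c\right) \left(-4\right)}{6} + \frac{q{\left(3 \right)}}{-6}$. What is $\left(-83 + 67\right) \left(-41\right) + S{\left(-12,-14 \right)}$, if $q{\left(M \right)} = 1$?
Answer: $\frac{3967}{6} \approx 661.17$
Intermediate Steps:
$S{\left(L,c \right)} = - \frac{25}{6} - \frac{2 c}{3}$ ($S{\left(L,c \right)} = \frac{\left(6 + c\right) \left(-4\right)}{6} + 1 \frac{1}{-6} = \left(-24 - 4 c\right) \frac{1}{6} + 1 \left(- \frac{1}{6}\right) = \left(-4 - \frac{2 c}{3}\right) - \frac{1}{6} = - \frac{25}{6} - \frac{2 c}{3}$)
$\left(-83 + 67\right) \left(-41\right) + S{\left(-12,-14 \right)} = \left(-83 + 67\right) \left(-41\right) - - \frac{31}{6} = \left(-16\right) \left(-41\right) + \left(- \frac{25}{6} + \frac{28}{3}\right) = 656 + \frac{31}{6} = \frac{3967}{6}$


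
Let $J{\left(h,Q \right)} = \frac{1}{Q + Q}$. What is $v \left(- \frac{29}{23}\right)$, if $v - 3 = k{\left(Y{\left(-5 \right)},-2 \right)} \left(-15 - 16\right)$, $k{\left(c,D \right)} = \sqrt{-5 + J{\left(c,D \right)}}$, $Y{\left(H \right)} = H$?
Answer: $- \frac{87}{23} + \frac{899 i \sqrt{21}}{46} \approx -3.7826 + 89.559 i$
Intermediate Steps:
$J{\left(h,Q \right)} = \frac{1}{2 Q}$
$k{\left(c,D \right)} = \sqrt{-5 + \frac{1}{2 D}}$
$v = 3 - \frac{31 i \sqrt{21}}{2}$ ($v = 3 + \frac{\sqrt{-20 + \frac{2}{-2}}}{2} \left(-15 - 16\right) = 3 + \frac{\sqrt{-20 + 2 \left(- \frac{1}{2}\right)}}{2} \left(-31\right) = 3 + \frac{\sqrt{-20 - 1}}{2} \left(-31\right) = 3 + \frac{\sqrt{-21}}{2} \left(-31\right) = 3 + \frac{i \sqrt{21}}{2} \left(-31\right) = 3 - \frac{31 i \sqrt{21}}{2} \approx 3.0 - 71.03 i$)
$v \left(- \frac{29}{23}\right) = \left(3 - \frac{31 i \sqrt{21}}{2}\right) \left(- \frac{29}{23}\right) = - \frac{87}{23} + \frac{899 i \sqrt{21}}{46}$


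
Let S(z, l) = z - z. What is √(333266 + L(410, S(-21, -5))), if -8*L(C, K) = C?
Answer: √1332859/2 ≈ 577.25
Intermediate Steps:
S(z, l) = 0
L(C, K) = -C/8
√(333266 + L(410, S(-21, -5))) = √(333266 - ⅛*410) = √(333266 - 205/4) = √(1332859/4) = √1332859/2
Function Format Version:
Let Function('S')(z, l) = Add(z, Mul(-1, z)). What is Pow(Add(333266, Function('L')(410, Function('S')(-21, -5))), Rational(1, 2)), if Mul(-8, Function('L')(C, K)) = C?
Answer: Mul(Rational(1, 2), Pow(1332859, Rational(1, 2))) ≈ 577.25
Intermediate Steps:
Function('S')(z, l) = 0
Function('L')(C, K) = Mul(Rational(-1, 8), C)
Pow(Add(333266, Function('L')(410, Function('S')(-21, -5))), Rational(1, 2)) = Pow(Add(333266, Mul(Rational(-1, 8), 410)), Rational(1, 2)) = Pow(Add(333266, Rational(-205, 4)), Rational(1, 2)) = Pow(Rational(1332859, 4), Rational(1, 2)) = Mul(Rational(1, 2), Pow(1332859, Rational(1, 2)))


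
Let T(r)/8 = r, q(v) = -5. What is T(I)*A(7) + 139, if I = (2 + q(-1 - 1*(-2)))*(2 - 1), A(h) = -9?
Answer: 355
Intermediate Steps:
I = -3 (I = (2 - 5)*(2 - 1) = -3*1 = -3)
T(r) = 8*r
T(I)*A(7) + 139 = (8*(-3))*(-9) + 139 = -24*(-9) + 139 = 216 + 139 = 355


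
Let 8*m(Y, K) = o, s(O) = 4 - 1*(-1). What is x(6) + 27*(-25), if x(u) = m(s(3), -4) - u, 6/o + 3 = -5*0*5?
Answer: -2725/4 ≈ -681.25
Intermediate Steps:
s(O) = 5 (s(O) = 4 + 1 = 5)
o = -2 (o = 6/(-3 - 5*0*5) = 6/(-3 + 0*5) = 6/(-3 + 0) = 6/(-3) = 6*(-1/3) = -2)
m(Y, K) = -1/4 (m(Y, K) = (1/8)*(-2) = -1/4)
x(u) = -1/4 - u
x(6) + 27*(-25) = (-1/4 - 1*6) + 27*(-25) = (-1/4 - 6) - 675 = -25/4 - 675 = -2725/4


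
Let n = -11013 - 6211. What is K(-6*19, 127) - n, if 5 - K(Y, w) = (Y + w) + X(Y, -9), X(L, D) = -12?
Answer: 17228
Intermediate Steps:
K(Y, w) = 17 - Y - w (K(Y, w) = 5 - ((Y + w) - 12) = 5 - (-12 + Y + w) = 5 + (12 - Y - w) = 17 - Y - w)
n = -17224
K(-6*19, 127) - n = (17 - (-6)*19 - 1*127) - 1*(-17224) = (17 - 1*(-114) - 127) + 17224 = (17 + 114 - 127) + 17224 = 4 + 17224 = 17228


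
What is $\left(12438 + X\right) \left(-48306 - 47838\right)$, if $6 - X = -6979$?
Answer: $-1867404912$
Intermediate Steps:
$X = 6985$ ($X = 6 - -6979 = 6 + 6979 = 6985$)
$\left(12438 + X\right) \left(-48306 - 47838\right) = \left(12438 + 6985\right) \left(-48306 - 47838\right) = 19423 \left(-96144\right) = -1867404912$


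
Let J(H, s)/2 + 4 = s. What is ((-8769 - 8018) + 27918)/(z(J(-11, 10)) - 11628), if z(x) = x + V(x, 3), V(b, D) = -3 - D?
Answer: -11131/11622 ≈ -0.95775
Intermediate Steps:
J(H, s) = -8 + 2*s
z(x) = -6 + x (z(x) = x + (-3 - 1*3) = x + (-3 - 3) = x - 6 = -6 + x)
((-8769 - 8018) + 27918)/(z(J(-11, 10)) - 11628) = ((-8769 - 8018) + 27918)/((-6 + (-8 + 2*10)) - 11628) = (-16787 + 27918)/((-6 + (-8 + 20)) - 11628) = 11131/((-6 + 12) - 11628) = 11131/(6 - 11628) = 11131/(-11622) = 11131*(-1/11622) = -11131/11622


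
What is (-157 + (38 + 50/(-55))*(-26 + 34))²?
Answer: 2362369/121 ≈ 19524.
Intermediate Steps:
(-157 + (38 + 50/(-55))*(-26 + 34))² = (-157 + (38 + 50*(-1/55))*8)² = (-157 + (38 - 10/11)*8)² = (-157 + (408/11)*8)² = (-157 + 3264/11)² = (1537/11)² = 2362369/121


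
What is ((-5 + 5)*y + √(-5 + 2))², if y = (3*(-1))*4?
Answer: -3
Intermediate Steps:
y = -12 (y = -3*4 = -12)
((-5 + 5)*y + √(-5 + 2))² = ((-5 + 5)*(-12) + √(-5 + 2))² = (0*(-12) + √(-3))² = (0 + I*√3)² = (I*√3)² = -3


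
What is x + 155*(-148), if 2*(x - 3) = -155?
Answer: -46029/2 ≈ -23015.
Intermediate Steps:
x = -149/2 (x = 3 + (½)*(-155) = 3 - 155/2 = -149/2 ≈ -74.500)
x + 155*(-148) = -149/2 + 155*(-148) = -149/2 - 22940 = -46029/2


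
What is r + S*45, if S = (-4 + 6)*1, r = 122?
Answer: 212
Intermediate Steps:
S = 2 (S = 2*1 = 2)
r + S*45 = 122 + 2*45 = 122 + 90 = 212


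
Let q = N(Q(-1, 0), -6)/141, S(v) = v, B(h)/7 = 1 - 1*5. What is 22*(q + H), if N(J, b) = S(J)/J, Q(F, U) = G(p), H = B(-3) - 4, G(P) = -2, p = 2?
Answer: -99242/141 ≈ -703.84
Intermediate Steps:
B(h) = -28 (B(h) = 7*(1 - 1*5) = 7*(1 - 5) = 7*(-4) = -28)
H = -32 (H = -28 - 4 = -32)
Q(F, U) = -2
N(J, b) = 1 (N(J, b) = J/J = 1)
q = 1/141 ≈ 0.0070922
22*(q + H) = 22*(1/141 - 32) = 22*(-4511/141) = -99242/141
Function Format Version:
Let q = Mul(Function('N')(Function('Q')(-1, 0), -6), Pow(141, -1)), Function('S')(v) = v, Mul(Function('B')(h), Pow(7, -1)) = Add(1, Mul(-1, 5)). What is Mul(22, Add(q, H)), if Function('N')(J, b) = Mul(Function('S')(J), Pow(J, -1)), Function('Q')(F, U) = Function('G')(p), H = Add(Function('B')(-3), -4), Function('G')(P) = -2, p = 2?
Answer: Rational(-99242, 141) ≈ -703.84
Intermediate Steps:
Function('B')(h) = -28 (Function('B')(h) = Mul(7, Add(1, Mul(-1, 5))) = Mul(7, Add(1, -5)) = Mul(7, -4) = -28)
H = -32 (H = Add(-28, -4) = -32)
Function('Q')(F, U) = -2
Function('N')(J, b) = 1 (Function('N')(J, b) = Mul(J, Pow(J, -1)) = 1)
q = Rational(1, 141) (q = Mul(1, Pow(141, -1)) = Mul(1, Rational(1, 141)) = Rational(1, 141) ≈ 0.0070922)
Mul(22, Add(q, H)) = Mul(22, Add(Rational(1, 141), -32)) = Mul(22, Rational(-4511, 141)) = Rational(-99242, 141)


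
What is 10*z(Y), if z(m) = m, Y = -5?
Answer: -50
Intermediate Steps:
10*z(Y) = 10*(-5) = -50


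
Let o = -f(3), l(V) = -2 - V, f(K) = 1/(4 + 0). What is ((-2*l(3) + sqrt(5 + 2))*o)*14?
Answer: -35 - 7*sqrt(7)/2 ≈ -44.260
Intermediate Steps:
f(K) = 1/4
o = -1/4 (o = -1*1/4 = -1/4 ≈ -0.25000)
((-2*l(3) + sqrt(5 + 2))*o)*14 = ((-2*(-2 - 1*3) + sqrt(5 + 2))*(-1/4))*14 = ((-2*(-2 - 3) + sqrt(7))*(-1/4))*14 = ((-2*(-5) + sqrt(7))*(-1/4))*14 = ((10 + sqrt(7))*(-1/4))*14 = (-5/2 - sqrt(7)/4)*14 = -35 - 7*sqrt(7)/2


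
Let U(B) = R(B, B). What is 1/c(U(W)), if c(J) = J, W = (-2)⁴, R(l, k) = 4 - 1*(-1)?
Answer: ⅕ ≈ 0.20000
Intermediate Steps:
R(l, k) = 5 (R(l, k) = 4 + 1 = 5)
W = 16
U(B) = 5
1/c(U(W)) = 1/5 = ⅕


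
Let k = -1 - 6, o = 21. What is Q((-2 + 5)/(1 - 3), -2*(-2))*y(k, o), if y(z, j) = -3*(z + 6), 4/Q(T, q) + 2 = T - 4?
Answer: -8/5 ≈ -1.6000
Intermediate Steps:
k = -7
Q(T, q) = 4/(-6 + T) (Q(T, q) = 4/(-2 + (T - 4)) = 4/(-2 + (-4 + T)) = 4/(-6 + T))
y(z, j) = -18 - 3*z (y(z, j) = -3*(6 + z) = -18 - 3*z)
Q((-2 + 5)/(1 - 3), -2*(-2))*y(k, o) = (4/(-6 + (-2 + 5)/(1 - 3)))*(-18 - 3*(-7)) = (4/(-6 + 3/(-2)))*(-18 + 21) = (4/(-6 + 3*(-½)))*3 = (4/(-6 - 3/2))*3 = (4/(-15/2))*3 = (4*(-2/15))*3 = -8/15*3 = -8/5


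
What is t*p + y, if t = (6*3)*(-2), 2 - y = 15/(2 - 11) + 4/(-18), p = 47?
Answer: -15193/9 ≈ -1688.1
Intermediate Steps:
y = 35/9 (y = 2 - (15/(2 - 11) + 4/(-18)) = 2 - (15/(-9) + 4*(-1/18)) = 2 - (15*(-⅑) - 2/9) = 2 - (-5/3 - 2/9) = 2 - 1*(-17/9) = 2 + 17/9 = 35/9 ≈ 3.8889)
t = -36 (t = 18*(-2) = -36)
t*p + y = -36*47 + 35/9 = -1692 + 35/9 = -15193/9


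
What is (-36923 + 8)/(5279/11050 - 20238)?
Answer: 407910750/223624621 ≈ 1.8241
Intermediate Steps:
(-36923 + 8)/(5279/11050 - 20238) = -36915/(5279*(1/11050) - 20238) = -36915/(5279/11050 - 20238) = -36915/(-223624621/11050) = -36915*(-11050/223624621) = 407910750/223624621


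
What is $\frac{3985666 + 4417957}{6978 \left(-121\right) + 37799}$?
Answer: $- \frac{8403623}{806539} \approx -10.419$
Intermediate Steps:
$\frac{3985666 + 4417957}{6978 \left(-121\right) + 37799} = \frac{8403623}{-844338 + 37799} = \frac{8403623}{-806539} = 8403623 \left(- \frac{1}{806539}\right) = - \frac{8403623}{806539}$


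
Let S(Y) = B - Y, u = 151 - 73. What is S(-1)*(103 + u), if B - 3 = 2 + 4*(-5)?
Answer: -2534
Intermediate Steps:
B = -15 (B = 3 + (2 + 4*(-5)) = 3 + (2 - 20) = 3 - 18 = -15)
u = 78
S(Y) = -15 - Y
S(-1)*(103 + u) = (-15 - 1*(-1))*(103 + 78) = (-15 + 1)*181 = -14*181 = -2534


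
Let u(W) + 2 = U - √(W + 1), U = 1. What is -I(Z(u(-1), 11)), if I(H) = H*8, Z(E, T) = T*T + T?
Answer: -1056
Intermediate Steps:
u(W) = -1 - √(1 + W) (u(W) = -2 + (1 - √(W + 1)) = -2 + (1 - √(1 + W)) = -1 - √(1 + W))
Z(E, T) = T + T² (Z(E, T) = T² + T = T + T²)
I(H) = 8*H
-I(Z(u(-1), 11)) = -8*11*(1 + 11) = -8*11*12 = -8*132 = -1*1056 = -1056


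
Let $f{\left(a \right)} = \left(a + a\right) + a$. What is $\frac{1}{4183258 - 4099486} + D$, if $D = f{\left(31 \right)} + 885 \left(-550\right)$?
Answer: $- \frac{40768230203}{83772} \approx -4.8666 \cdot 10^{5}$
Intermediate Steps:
$f{\left(a \right)} = 3 a$ ($f{\left(a \right)} = 2 a + a = 3 a$)
$D = -486657$ ($D = 3 \cdot 31 + 885 \left(-550\right) = 93 - 486750 = -486657$)
$\frac{1}{4183258 - 4099486} + D = \frac{1}{4183258 - 4099486} - 486657 = \frac{1}{83772} - 486657 = - \frac{40768230203}{83772}$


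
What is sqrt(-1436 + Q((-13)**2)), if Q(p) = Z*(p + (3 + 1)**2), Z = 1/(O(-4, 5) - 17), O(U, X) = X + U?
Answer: I*sqrt(23161)/4 ≈ 38.047*I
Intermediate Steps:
O(U, X) = U + X
Z = -1/16 (Z = 1/((-4 + 5) - 17) = 1/(1 - 17) = 1/(-16) = -1/16 ≈ -0.062500)
Q(p) = -1 - p/16 (Q(p) = -(p + (3 + 1)**2)/16 = -(p + 4**2)/16 = -(p + 16)/16 = -(16 + p)/16 = -1 - p/16)
sqrt(-1436 + Q((-13)**2)) = sqrt(-1436 + (-1 - 1/16*(-13)**2)) = sqrt(-1436 + (-1 - 1/16*169)) = sqrt(-1436 + (-1 - 169/16)) = sqrt(-1436 - 185/16) = sqrt(-23161/16) = I*sqrt(23161)/4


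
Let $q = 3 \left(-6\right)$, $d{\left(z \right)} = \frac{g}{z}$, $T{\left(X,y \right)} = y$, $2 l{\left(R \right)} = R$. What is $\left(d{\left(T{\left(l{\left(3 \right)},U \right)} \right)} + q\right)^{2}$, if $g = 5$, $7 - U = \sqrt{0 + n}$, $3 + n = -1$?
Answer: $\frac{844461}{2809} - \frac{18380 i}{2809} \approx 300.63 - 6.5433 i$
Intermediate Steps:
$n = -4$ ($n = -3 - 1 = -4$)
$l{\left(R \right)} = \frac{R}{2}$
$U = 7 - 2 i$ ($U = 7 - \sqrt{0 - 4} = 7 - \sqrt{-4} = 7 - 2 i \approx 7.0 - 2.0 i$)
$d{\left(z \right)} = \frac{5}{z}$
$q = -18$
$\left(d{\left(T{\left(l{\left(3 \right)},U \right)} \right)} + q\right)^{2} = \left(\frac{5}{7 - 2 i} - 18\right)^{2} = \left(5 \frac{7 + 2 i}{53} - 18\right)^{2} = \left(\frac{5 \left(7 + 2 i\right)}{53} - 18\right)^{2} = \left(-18 + \frac{5 \left(7 + 2 i\right)}{53}\right)^{2}$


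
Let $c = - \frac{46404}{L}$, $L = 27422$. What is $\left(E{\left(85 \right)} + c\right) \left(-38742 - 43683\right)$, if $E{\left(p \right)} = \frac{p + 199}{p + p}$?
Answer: $\frac{415553880}{233087} \approx 1782.8$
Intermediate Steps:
$c = - \frac{23202}{13711}$ ($c = - \frac{46404}{27422} = \left(-46404\right) \frac{1}{27422} = - \frac{23202}{13711} \approx -1.6922$)
$E{\left(p \right)} = \frac{199 + p}{2 p}$
$\left(E{\left(85 \right)} + c\right) \left(-38742 - 43683\right) = \left(\frac{199 + 85}{2 \cdot 85} - \frac{23202}{13711}\right) \left(-38742 - 43683\right) = \left(\frac{1}{2} \cdot \frac{1}{85} \cdot 284 - \frac{23202}{13711}\right) \left(-82425\right) = \left(\frac{142}{85} - \frac{23202}{13711}\right) \left(-82425\right) = \left(- \frac{25208}{1165435}\right) \left(-82425\right) = \frac{415553880}{233087}$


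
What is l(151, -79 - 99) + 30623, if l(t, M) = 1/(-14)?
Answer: 428721/14 ≈ 30623.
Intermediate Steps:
l(t, M) = -1/14
l(151, -79 - 99) + 30623 = -1/14 + 30623 = 428721/14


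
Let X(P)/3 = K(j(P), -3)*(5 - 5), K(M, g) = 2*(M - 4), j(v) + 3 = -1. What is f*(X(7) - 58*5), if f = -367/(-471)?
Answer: -106430/471 ≈ -225.97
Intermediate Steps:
j(v) = -4 (j(v) = -3 - 1 = -4)
K(M, g) = -8 + 2*M (K(M, g) = 2*(-4 + M) = -8 + 2*M)
X(P) = 0 (X(P) = 3*((-8 + 2*(-4))*(5 - 5)) = 3*((-8 - 8)*0) = 3*(-16*0) = 3*0 = 0)
f = 367/471 (f = -367*(-1/471) = 367/471 ≈ 0.77919)
f*(X(7) - 58*5) = 367*(0 - 58*5)/471 = 367*(0 - 290)/471 = (367/471)*(-290) = -106430/471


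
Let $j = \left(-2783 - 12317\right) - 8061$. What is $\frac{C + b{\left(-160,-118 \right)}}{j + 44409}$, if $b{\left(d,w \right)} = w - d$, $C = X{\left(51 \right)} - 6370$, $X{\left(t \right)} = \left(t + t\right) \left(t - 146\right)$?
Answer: $- \frac{8009}{10624} \approx -0.75386$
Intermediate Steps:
$X{\left(t \right)} = 2 t \left(-146 + t\right)$
$C = -16060$ ($C = 2 \cdot 51 \left(-146 + 51\right) - 6370 = 2 \cdot 51 \left(-95\right) - 6370 = -9690 - 6370 = -16060$)
$j = -23161$ ($j = -15100 - 8061 = -23161$)
$\frac{C + b{\left(-160,-118 \right)}}{j + 44409} = \frac{-16060 - -42}{-23161 + 44409} = \frac{-16060 + \left(-118 + 160\right)}{21248} = \left(-16060 + 42\right) \frac{1}{21248} = \left(-16018\right) \frac{1}{21248} = - \frac{8009}{10624}$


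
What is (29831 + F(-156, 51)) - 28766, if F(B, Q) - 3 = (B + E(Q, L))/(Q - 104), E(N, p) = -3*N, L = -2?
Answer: 56913/53 ≈ 1073.8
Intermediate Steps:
F(B, Q) = 3 + (B - 3*Q)/(-104 + Q) (F(B, Q) = 3 + (B - 3*Q)/(Q - 104) = 3 + (B - 3*Q)/(-104 + Q))
(29831 + F(-156, 51)) - 28766 = (29831 + (-312 - 156)/(-104 + 51)) - 28766 = (29831 - 468/(-53)) - 28766 = (29831 - 1/53*(-468)) - 28766 = (29831 + 468/53) - 28766 = 1581511/53 - 28766 = 56913/53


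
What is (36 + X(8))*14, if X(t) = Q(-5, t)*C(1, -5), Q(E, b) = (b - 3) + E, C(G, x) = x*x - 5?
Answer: 504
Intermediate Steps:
C(G, x) = -5 + x**2 (C(G, x) = x**2 - 5 = -5 + x**2)
Q(E, b) = -3 + E + b (Q(E, b) = (-3 + b) + E = -3 + E + b)
X(t) = -160 + 20*t (X(t) = (-3 - 5 + t)*(-5 + (-5)**2) = (-8 + t)*(-5 + 25) = (-8 + t)*20 = -160 + 20*t)
(36 + X(8))*14 = (36 + (-160 + 20*8))*14 = (36 + (-160 + 160))*14 = (36 + 0)*14 = 36*14 = 504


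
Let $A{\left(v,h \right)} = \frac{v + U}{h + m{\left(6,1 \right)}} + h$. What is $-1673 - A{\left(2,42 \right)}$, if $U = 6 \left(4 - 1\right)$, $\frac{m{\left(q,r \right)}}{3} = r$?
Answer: $- \frac{15439}{9} \approx -1715.4$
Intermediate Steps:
$m{\left(q,r \right)} = 3 r$
$U = 18$ ($U = 6 \left(4 - 1\right) = 6 \cdot 3 = 18$)
$A{\left(v,h \right)} = h + \frac{18 + v}{3 + h}$ ($A{\left(v,h \right)} = \frac{v + 18}{h + 3 \cdot 1} + h = \frac{18 + v}{h + 3} + h = \frac{18 + v}{3 + h} + h = h + \frac{18 + v}{3 + h}$)
$-1673 - A{\left(2,42 \right)} = -1673 - \frac{18 + 2 + 42^{2} + 3 \cdot 42}{3 + 42} = -1673 - \frac{18 + 2 + 1764 + 126}{45} = -1673 - \frac{1}{45} \cdot 1910 = -1673 - \frac{382}{9} = - \frac{15439}{9}$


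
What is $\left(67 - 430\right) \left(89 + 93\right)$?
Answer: $-66066$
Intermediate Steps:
$\left(67 - 430\right) \left(89 + 93\right) = \left(-363\right) 182 = -66066$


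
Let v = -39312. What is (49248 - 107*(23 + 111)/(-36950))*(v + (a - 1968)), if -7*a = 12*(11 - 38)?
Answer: -37517070936612/18475 ≈ -2.0307e+9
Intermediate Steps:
a = 324/7 (a = -12*(11 - 38)/7 = -12*(-27)/7 = -⅐*(-324) = 324/7 ≈ 46.286)
(49248 - 107*(23 + 111)/(-36950))*(v + (a - 1968)) = (49248 - 107*(23 + 111)/(-36950))*(-39312 + (324/7 - 1968)) = (49248 - 107*134*(-1/36950))*(-39312 - 13452/7) = (49248 - 14338*(-1/36950))*(-288636/7) = (49248 + 7169/18475)*(-288636/7) = (909863969/18475)*(-288636/7) = -37517070936612/18475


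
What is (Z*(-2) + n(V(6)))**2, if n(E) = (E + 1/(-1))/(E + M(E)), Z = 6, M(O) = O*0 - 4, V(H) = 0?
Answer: 2209/16 ≈ 138.06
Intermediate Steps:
M(O) = -4 (M(O) = 0 - 4 = -4)
n(E) = (-1 + E)/(-4 + E) (n(E) = (E + 1/(-1))/(E - 4) = (E - 1)/(-4 + E) = (-1 + E)/(-4 + E))
(Z*(-2) + n(V(6)))**2 = (6*(-2) + (-1 + 0)/(-4 + 0))**2 = (-12 - 1/(-4))**2 = (-12 - 1/4*(-1))**2 = (-12 + 1/4)**2 = (-47/4)**2 = 2209/16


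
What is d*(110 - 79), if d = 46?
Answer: 1426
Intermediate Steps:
d*(110 - 79) = 46*(110 - 79) = 46*31 = 1426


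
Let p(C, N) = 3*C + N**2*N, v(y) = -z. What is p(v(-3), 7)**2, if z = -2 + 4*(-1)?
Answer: 130321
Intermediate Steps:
z = -6 (z = -2 - 4 = -6)
v(y) = 6 (v(y) = -1*(-6) = 6)
p(C, N) = N**3 + 3*C (p(C, N) = 3*C + N**3 = N**3 + 3*C)
p(v(-3), 7)**2 = (7**3 + 3*6)**2 = (343 + 18)**2 = 361**2 = 130321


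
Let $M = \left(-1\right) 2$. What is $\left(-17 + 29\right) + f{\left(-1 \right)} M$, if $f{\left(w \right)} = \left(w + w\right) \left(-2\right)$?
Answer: $4$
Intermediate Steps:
$f{\left(w \right)} = - 4 w$ ($f{\left(w \right)} = 2 w \left(-2\right) = - 4 w$)
$M = -2$
$\left(-17 + 29\right) + f{\left(-1 \right)} M = \left(-17 + 29\right) + \left(-4\right) \left(-1\right) \left(-2\right) = 12 + 4 \left(-2\right) = 12 - 8 = 4$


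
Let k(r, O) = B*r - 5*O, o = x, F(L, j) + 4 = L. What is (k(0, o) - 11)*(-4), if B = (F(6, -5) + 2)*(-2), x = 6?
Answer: 164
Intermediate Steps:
F(L, j) = -4 + L
o = 6
B = -8 (B = ((-4 + 6) + 2)*(-2) = (2 + 2)*(-2) = 4*(-2) = -8)
k(r, O) = -8*r - 5*O
(k(0, o) - 11)*(-4) = ((-8*0 - 5*6) - 11)*(-4) = ((0 - 30) - 11)*(-4) = (-30 - 11)*(-4) = -41*(-4) = 164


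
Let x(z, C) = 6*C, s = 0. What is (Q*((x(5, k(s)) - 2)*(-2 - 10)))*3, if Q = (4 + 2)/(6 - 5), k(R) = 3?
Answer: -3456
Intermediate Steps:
Q = 6 (Q = 6/1 = 6*1 = 6)
(Q*((x(5, k(s)) - 2)*(-2 - 10)))*3 = (6*((6*3 - 2)*(-2 - 10)))*3 = (6*((18 - 2)*(-12)))*3 = (6*(16*(-12)))*3 = (6*(-192))*3 = -1152*3 = -3456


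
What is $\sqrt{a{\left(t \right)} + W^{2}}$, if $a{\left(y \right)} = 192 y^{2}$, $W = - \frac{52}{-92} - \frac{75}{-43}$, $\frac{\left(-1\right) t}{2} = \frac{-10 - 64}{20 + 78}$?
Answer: $\frac{4 \sqrt{65057111593}}{48461} \approx 21.053$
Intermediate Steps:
$t = \frac{74}{49}$ ($t = - 2 \frac{-10 - 64}{20 + 78} = - 2 \left(- \frac{74}{98}\right) = - 2 \left(\left(-74\right) \frac{1}{98}\right) = \left(-2\right) \left(- \frac{37}{49}\right) = \frac{74}{49} \approx 1.5102$)
$W = \frac{2284}{989}$ ($W = \left(-52\right) \left(- \frac{1}{92}\right) - - \frac{75}{43} = \frac{13}{23} + \frac{75}{43} = \frac{2284}{989} \approx 2.3094$)
$\sqrt{a{\left(t \right)} + W^{2}} = \sqrt{192 \left(\frac{74}{49}\right)^{2} + \left(\frac{2284}{989}\right)^{2}} = \sqrt{192 \cdot \frac{5476}{2401} + \frac{5216656}{978121}} = \sqrt{\frac{1051392}{2401} + \frac{5216656}{978121}} = \sqrt{\frac{1040913785488}{2348468521}} = \frac{4 \sqrt{65057111593}}{48461}$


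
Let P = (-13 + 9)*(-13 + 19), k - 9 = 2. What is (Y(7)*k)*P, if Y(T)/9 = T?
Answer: -16632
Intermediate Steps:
k = 11 (k = 9 + 2 = 11)
Y(T) = 9*T
P = -24 (P = -4*6 = -24)
(Y(7)*k)*P = ((9*7)*11)*(-24) = (63*11)*(-24) = 693*(-24) = -16632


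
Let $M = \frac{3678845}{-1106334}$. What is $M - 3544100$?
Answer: $- \frac{3920962008245}{1106334} \approx -3.5441 \cdot 10^{6}$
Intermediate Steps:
$M = - \frac{3678845}{1106334}$ ($M = 3678845 \left(- \frac{1}{1106334}\right) = - \frac{3678845}{1106334} \approx -3.3253$)
$M - 3544100 = - \frac{3678845}{1106334} - 3544100 = - \frac{3920962008245}{1106334}$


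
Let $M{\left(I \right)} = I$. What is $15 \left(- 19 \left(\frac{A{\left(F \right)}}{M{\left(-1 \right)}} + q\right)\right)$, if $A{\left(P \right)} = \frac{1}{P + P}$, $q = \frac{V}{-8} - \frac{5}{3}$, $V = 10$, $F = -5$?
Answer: $\frac{3211}{4} \approx 802.75$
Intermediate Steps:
$q = - \frac{35}{12}$ ($q = \frac{10}{-8} - \frac{5}{3} = 10 \left(- \frac{1}{8}\right) - \frac{5}{3} = - \frac{5}{4} - \frac{5}{3} = - \frac{35}{12} \approx -2.9167$)
$A{\left(P \right)} = \frac{1}{2 P}$
$15 \left(- 19 \left(\frac{A{\left(F \right)}}{M{\left(-1 \right)}} + q\right)\right) = 15 \left(- 19 \left(\frac{\frac{1}{2} \frac{1}{-5}}{-1} - \frac{35}{12}\right)\right) = 15 \left(- 19 \left(\frac{1}{2} \left(- \frac{1}{5}\right) \left(-1\right) - \frac{35}{12}\right)\right) = 15 \left(- 19 \left(\left(- \frac{1}{10}\right) \left(-1\right) - \frac{35}{12}\right)\right) = 15 \left(- 19 \left(\frac{1}{10} - \frac{35}{12}\right)\right) = 15 \left(\left(-19\right) \left(- \frac{169}{60}\right)\right) = 15 \cdot \frac{3211}{60} = \frac{3211}{4}$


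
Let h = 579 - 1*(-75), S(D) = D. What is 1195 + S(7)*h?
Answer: 5773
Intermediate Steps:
h = 654 (h = 579 + 75 = 654)
1195 + S(7)*h = 1195 + 7*654 = 1195 + 4578 = 5773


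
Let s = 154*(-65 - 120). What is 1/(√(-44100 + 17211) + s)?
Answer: -28490/811706989 - I*√26889/811706989 ≈ -3.5099e-5 - 2.0202e-7*I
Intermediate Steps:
s = -28490 (s = 154*(-185) = -28490)
1/(√(-44100 + 17211) + s) = 1/(√(-44100 + 17211) - 28490) = 1/(√(-26889) - 28490) = 1/(I*√26889 - 28490) = 1/(-28490 + I*√26889)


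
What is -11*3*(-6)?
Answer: 198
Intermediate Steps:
-11*3*(-6) = -33*(-6) = 198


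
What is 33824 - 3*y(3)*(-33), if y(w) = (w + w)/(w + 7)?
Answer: 169417/5 ≈ 33883.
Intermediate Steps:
y(w) = 2*w/(7 + w) (y(w) = (2*w)/(7 + w) = 2*w/(7 + w))
33824 - 3*y(3)*(-33) = 33824 - 3*(2*3/(7 + 3))*(-33) = 33824 - 3*(2*3/10)*(-33) = 33824 - 3*(2*3*(⅒))*(-33) = 33824 - 3*(⅗)*(-33) = 33824 - 9*(-33)/5 = 33824 - 1*(-297/5) = 33824 + 297/5 = 169417/5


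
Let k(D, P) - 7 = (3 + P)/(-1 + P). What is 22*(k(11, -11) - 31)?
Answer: -1540/3 ≈ -513.33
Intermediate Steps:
k(D, P) = 7 + (3 + P)/(-1 + P)
22*(k(11, -11) - 31) = 22*(4*(-1 + 2*(-11))/(-1 - 11) - 31) = 22*(4*(-1 - 22)/(-12) - 31) = 22*(4*(-1/12)*(-23) - 31) = 22*(23/3 - 31) = 22*(-70/3) = -1540/3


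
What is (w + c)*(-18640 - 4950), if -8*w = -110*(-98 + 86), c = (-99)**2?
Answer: -227313240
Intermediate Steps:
c = 9801
w = -165 (w = -(-55)*(-98 + 86)/4 = -(-55)*(-12)/4 = -1/8*1320 = -165)
(w + c)*(-18640 - 4950) = (-165 + 9801)*(-18640 - 4950) = 9636*(-23590) = -227313240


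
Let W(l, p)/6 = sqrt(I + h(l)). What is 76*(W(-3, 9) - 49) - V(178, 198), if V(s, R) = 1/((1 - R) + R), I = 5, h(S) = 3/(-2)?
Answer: -3725 + 228*sqrt(14) ≈ -2871.9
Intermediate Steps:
h(S) = -3/2 (h(S) = 3*(-1/2) = -3/2)
W(l, p) = 3*sqrt(14) (W(l, p) = 6*sqrt(5 - 3/2) = 6*sqrt(7/2) = 6*(sqrt(14)/2) = 3*sqrt(14))
V(s, R) = 1 (V(s, R) = 1/1 = 1)
76*(W(-3, 9) - 49) - V(178, 198) = 76*(3*sqrt(14) - 49) - 1*1 = 76*(-49 + 3*sqrt(14)) - 1 = (-3724 + 228*sqrt(14)) - 1 = -3725 + 228*sqrt(14)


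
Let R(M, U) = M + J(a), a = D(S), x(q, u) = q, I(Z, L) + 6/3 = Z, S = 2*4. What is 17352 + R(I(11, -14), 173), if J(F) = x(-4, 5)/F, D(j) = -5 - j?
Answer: 225697/13 ≈ 17361.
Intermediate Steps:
S = 8
I(Z, L) = -2 + Z
a = -13 (a = -5 - 1*8 = -5 - 8 = -13)
J(F) = -4/F
R(M, U) = 4/13 + M (R(M, U) = M - 4/(-13) = M - 4*(-1/13) = M + 4/13 = 4/13 + M)
17352 + R(I(11, -14), 173) = 17352 + (4/13 + (-2 + 11)) = 17352 + (4/13 + 9) = 17352 + 121/13 = 225697/13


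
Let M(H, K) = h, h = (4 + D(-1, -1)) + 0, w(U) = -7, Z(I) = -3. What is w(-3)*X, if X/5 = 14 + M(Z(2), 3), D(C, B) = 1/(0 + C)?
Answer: -595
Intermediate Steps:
D(C, B) = 1/C
h = 3 (h = (4 + 1/(-1)) + 0 = (4 - 1) + 0 = 3 + 0 = 3)
M(H, K) = 3
X = 85 (X = 5*(14 + 3) = 5*17 = 85)
w(-3)*X = -7*85 = -595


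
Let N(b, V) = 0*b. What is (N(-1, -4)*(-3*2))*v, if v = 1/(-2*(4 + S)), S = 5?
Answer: 0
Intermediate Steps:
N(b, V) = 0
v = -1/18 (v = 1/(-2*(4 + 5)) = 1/(-2*9) = 1/(-18) = -1/18 ≈ -0.055556)
(N(-1, -4)*(-3*2))*v = (0*(-3*2))*(-1/18) = (0*(-6))*(-1/18) = 0*(-1/18) = 0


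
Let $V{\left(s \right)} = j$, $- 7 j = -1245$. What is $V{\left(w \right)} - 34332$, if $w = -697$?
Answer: $- \frac{239079}{7} \approx -34154.0$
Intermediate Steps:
$j = \frac{1245}{7}$ ($j = \left(- \frac{1}{7}\right) \left(-1245\right) = \frac{1245}{7} \approx 177.86$)
$V{\left(s \right)} = \frac{1245}{7}$
$V{\left(w \right)} - 34332 = \frac{1245}{7} - 34332 = - \frac{239079}{7}$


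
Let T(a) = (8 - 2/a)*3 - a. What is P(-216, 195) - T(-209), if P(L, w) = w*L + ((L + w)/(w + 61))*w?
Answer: -2266912303/53504 ≈ -42369.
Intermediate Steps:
P(L, w) = L*w + w*(L + w)/(61 + w) (P(L, w) = L*w + ((L + w)/(61 + w))*w = L*w + w*(L + w)/(61 + w))
T(a) = 24 - a - 6/a (T(a) = (24 - 6/a) - a = 24 - a - 6/a)
P(-216, 195) - T(-209) = 195*(195 + 62*(-216) - 216*195)/(61 + 195) - (24 - 1*(-209) - 6/(-209)) = 195*(195 - 13392 - 42120)/256 - (24 + 209 - 6*(-1/209)) = 195*(1/256)*(-55317) - (24 + 209 + 6/209) = -10786815/256 - 1*48703/209 = -10786815/256 - 48703/209 = -2266912303/53504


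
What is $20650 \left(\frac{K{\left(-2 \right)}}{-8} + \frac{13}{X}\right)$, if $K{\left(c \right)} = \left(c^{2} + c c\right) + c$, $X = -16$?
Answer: $- \frac{258125}{8} \approx -32266.0$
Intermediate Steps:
$K{\left(c \right)} = c + 2 c^{2}$ ($K{\left(c \right)} = \left(c^{2} + c^{2}\right) + c = 2 c^{2} + c = c + 2 c^{2}$)
$20650 \left(\frac{K{\left(-2 \right)}}{-8} + \frac{13}{X}\right) = 20650 \left(\frac{\left(-2\right) \left(1 + 2 \left(-2\right)\right)}{-8} + \frac{13}{-16}\right) = 20650 \left(- 2 \left(1 - 4\right) \left(- \frac{1}{8}\right) + 13 \left(- \frac{1}{16}\right)\right) = 20650 \left(\left(-2\right) \left(-3\right) \left(- \frac{1}{8}\right) - \frac{13}{16}\right) = 20650 \left(6 \left(- \frac{1}{8}\right) - \frac{13}{16}\right) = 20650 \left(- \frac{3}{4} - \frac{13}{16}\right) = 20650 \left(- \frac{25}{16}\right) = - \frac{258125}{8}$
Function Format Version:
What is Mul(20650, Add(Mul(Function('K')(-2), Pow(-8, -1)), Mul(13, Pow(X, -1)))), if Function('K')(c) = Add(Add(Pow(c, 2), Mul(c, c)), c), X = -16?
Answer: Rational(-258125, 8) ≈ -32266.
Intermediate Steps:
Function('K')(c) = Add(c, Mul(2, Pow(c, 2))) (Function('K')(c) = Add(Add(Pow(c, 2), Pow(c, 2)), c) = Add(Mul(2, Pow(c, 2)), c) = Add(c, Mul(2, Pow(c, 2))))
Mul(20650, Add(Mul(Function('K')(-2), Pow(-8, -1)), Mul(13, Pow(X, -1)))) = Mul(20650, Add(Mul(Mul(-2, Add(1, Mul(2, -2))), Pow(-8, -1)), Mul(13, Pow(-16, -1)))) = Mul(20650, Add(Mul(Mul(-2, Add(1, -4)), Rational(-1, 8)), Mul(13, Rational(-1, 16)))) = Mul(20650, Add(Mul(Mul(-2, -3), Rational(-1, 8)), Rational(-13, 16))) = Mul(20650, Add(Mul(6, Rational(-1, 8)), Rational(-13, 16))) = Mul(20650, Add(Rational(-3, 4), Rational(-13, 16))) = Mul(20650, Rational(-25, 16)) = Rational(-258125, 8)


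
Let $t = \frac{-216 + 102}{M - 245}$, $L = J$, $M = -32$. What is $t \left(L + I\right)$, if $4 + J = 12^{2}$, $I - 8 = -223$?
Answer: $- \frac{8550}{277} \approx -30.866$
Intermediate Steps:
$I = -215$ ($I = 8 - 223 = -215$)
$J = 140$ ($J = -4 + 12^{2} = -4 + 144 = 140$)
$L = 140$
$t = \frac{114}{277}$ ($t = \frac{-216 + 102}{-32 - 245} = - \frac{114}{-277} = \left(-114\right) \left(- \frac{1}{277}\right) = \frac{114}{277} \approx 0.41155$)
$t \left(L + I\right) = \frac{114 \left(140 - 215\right)}{277} = \frac{114}{277} \left(-75\right) = - \frac{8550}{277}$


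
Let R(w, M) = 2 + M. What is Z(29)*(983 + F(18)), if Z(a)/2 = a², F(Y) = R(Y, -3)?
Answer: 1651724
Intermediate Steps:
F(Y) = -1 (F(Y) = 2 - 3 = -1)
Z(a) = 2*a²
Z(29)*(983 + F(18)) = (2*29²)*(983 - 1) = (2*841)*982 = 1682*982 = 1651724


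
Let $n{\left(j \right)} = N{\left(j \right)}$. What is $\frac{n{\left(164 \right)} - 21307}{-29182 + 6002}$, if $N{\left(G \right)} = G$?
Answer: $\frac{21143}{23180} \approx 0.91212$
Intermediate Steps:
$n{\left(j \right)} = j$
$\frac{n{\left(164 \right)} - 21307}{-29182 + 6002} = \frac{164 - 21307}{-29182 + 6002} = - \frac{21143}{-23180} = \left(-21143\right) \left(- \frac{1}{23180}\right) = \frac{21143}{23180}$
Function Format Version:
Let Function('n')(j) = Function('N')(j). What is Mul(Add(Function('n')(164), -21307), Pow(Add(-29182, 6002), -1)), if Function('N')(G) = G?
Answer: Rational(21143, 23180) ≈ 0.91212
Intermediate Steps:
Function('n')(j) = j
Mul(Add(Function('n')(164), -21307), Pow(Add(-29182, 6002), -1)) = Mul(Add(164, -21307), Pow(Add(-29182, 6002), -1)) = Mul(-21143, Pow(-23180, -1)) = Mul(-21143, Rational(-1, 23180)) = Rational(21143, 23180)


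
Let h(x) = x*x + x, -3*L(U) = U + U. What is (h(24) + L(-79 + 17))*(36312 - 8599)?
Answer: 53319812/3 ≈ 1.7773e+7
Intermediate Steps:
L(U) = -2*U/3 (L(U) = -(U + U)/3 = -2*U/3)
h(x) = x + x² (h(x) = x² + x = x + x²)
(h(24) + L(-79 + 17))*(36312 - 8599) = (24*(1 + 24) - 2*(-79 + 17)/3)*(36312 - 8599) = (24*25 - ⅔*(-62))*27713 = (600 + 124/3)*27713 = (1924/3)*27713 = 53319812/3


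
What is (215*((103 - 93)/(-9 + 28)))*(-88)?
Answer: -189200/19 ≈ -9957.9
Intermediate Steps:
(215*((103 - 93)/(-9 + 28)))*(-88) = (215*(10/19))*(-88) = (2150/19)*(-88) = -189200/19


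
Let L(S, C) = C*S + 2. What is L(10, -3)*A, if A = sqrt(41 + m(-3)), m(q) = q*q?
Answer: -140*sqrt(2) ≈ -197.99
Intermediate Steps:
m(q) = q**2
L(S, C) = 2 + C*S
A = 5*sqrt(2) (A = sqrt(41 + (-3)**2) = sqrt(41 + 9) = sqrt(50) = 5*sqrt(2) ≈ 7.0711)
L(10, -3)*A = (2 - 3*10)*(5*sqrt(2)) = (2 - 30)*(5*sqrt(2)) = -140*sqrt(2)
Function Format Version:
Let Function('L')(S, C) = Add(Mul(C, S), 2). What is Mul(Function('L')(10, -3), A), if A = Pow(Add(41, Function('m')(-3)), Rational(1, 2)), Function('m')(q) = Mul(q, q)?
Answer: Mul(-140, Pow(2, Rational(1, 2))) ≈ -197.99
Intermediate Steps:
Function('m')(q) = Pow(q, 2)
Function('L')(S, C) = Add(2, Mul(C, S))
A = Mul(5, Pow(2, Rational(1, 2))) (A = Pow(Add(41, Pow(-3, 2)), Rational(1, 2)) = Pow(Add(41, 9), Rational(1, 2)) = Pow(50, Rational(1, 2)) = Mul(5, Pow(2, Rational(1, 2))) ≈ 7.0711)
Mul(Function('L')(10, -3), A) = Mul(Add(2, Mul(-3, 10)), Mul(5, Pow(2, Rational(1, 2)))) = Mul(Add(2, -30), Mul(5, Pow(2, Rational(1, 2)))) = Mul(-28, Mul(5, Pow(2, Rational(1, 2)))) = Mul(-140, Pow(2, Rational(1, 2)))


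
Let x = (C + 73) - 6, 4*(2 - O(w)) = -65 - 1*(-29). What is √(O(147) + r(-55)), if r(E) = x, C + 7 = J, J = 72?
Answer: √143 ≈ 11.958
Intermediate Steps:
C = 65 (C = -7 + 72 = 65)
O(w) = 11 (O(w) = 2 - (-65 - 1*(-29))/4 = 2 - (-65 + 29)/4 = 2 - ¼*(-36) = 2 + 9 = 11)
x = 132 (x = (65 + 73) - 6 = 138 - 6 = 132)
r(E) = 132
√(O(147) + r(-55)) = √(11 + 132) = √143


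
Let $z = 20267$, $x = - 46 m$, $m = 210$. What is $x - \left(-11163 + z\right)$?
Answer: $-18764$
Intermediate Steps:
$x = -9660$ ($x = \left(-46\right) 210 = -9660$)
$x - \left(-11163 + z\right) = -9660 - \left(-11163 + 20267\right) = -9660 - 9104 = -18764$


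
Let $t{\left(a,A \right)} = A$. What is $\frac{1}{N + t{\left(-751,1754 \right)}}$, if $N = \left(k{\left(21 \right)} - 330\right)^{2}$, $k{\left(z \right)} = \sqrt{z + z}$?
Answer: $\frac{13837}{1529413652} + \frac{165 \sqrt{42}}{3058827304} \approx 9.3968 \cdot 10^{-6}$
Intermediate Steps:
$k{\left(z \right)} = \sqrt{2} \sqrt{z}$ ($k{\left(z \right)} = \sqrt{2 z} = \sqrt{2} \sqrt{z}$)
$N = \left(-330 + \sqrt{42}\right)^{2}$ ($N = \left(\sqrt{2} \sqrt{21} - 330\right)^{2} = \left(\sqrt{42} - 330\right)^{2} = \left(-330 + \sqrt{42}\right)^{2} \approx 1.0466 \cdot 10^{5}$)
$\frac{1}{N + t{\left(-751,1754 \right)}} = \frac{1}{\left(330 - \sqrt{42}\right)^{2} + 1754} = \frac{1}{1754 + \left(330 - \sqrt{42}\right)^{2}}$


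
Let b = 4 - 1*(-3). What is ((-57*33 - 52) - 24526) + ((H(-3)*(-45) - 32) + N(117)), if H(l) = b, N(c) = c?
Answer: -26689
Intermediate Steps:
b = 7 (b = 4 + 3 = 7)
H(l) = 7
((-57*33 - 52) - 24526) + ((H(-3)*(-45) - 32) + N(117)) = ((-57*33 - 52) - 24526) + ((7*(-45) - 32) + 117) = ((-1881 - 52) - 24526) + ((-315 - 32) + 117) = (-1933 - 24526) + (-347 + 117) = -26459 - 230 = -26689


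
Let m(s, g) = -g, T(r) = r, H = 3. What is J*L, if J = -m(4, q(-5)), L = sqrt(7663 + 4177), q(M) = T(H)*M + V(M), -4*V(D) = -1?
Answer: -118*sqrt(185) ≈ -1605.0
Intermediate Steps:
V(D) = 1/4 (V(D) = -1/4*(-1) = 1/4)
q(M) = 1/4 + 3*M (q(M) = 3*M + 1/4 = 1/4 + 3*M)
L = 8*sqrt(185) (L = sqrt(11840) = 8*sqrt(185) ≈ 108.81)
J = -59/4 (J = -(-1)*(1/4 + 3*(-5)) = -(-1)*(1/4 - 15) = -(-1)*(-59)/4 = -1*59/4 = -59/4 ≈ -14.750)
J*L = -118*sqrt(185)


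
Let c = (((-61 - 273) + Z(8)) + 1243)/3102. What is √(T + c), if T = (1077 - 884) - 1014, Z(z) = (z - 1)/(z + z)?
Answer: I*√126354761742/12408 ≈ 28.648*I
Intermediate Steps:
Z(z) = (-1 + z)/(2*z) (Z(z) = (-1 + z)/((2*z)) = (-1 + z)*(1/(2*z)) = (-1 + z)/(2*z))
T = -821 (T = 193 - 1014 = -821)
c = 14551/49632 (c = (((-61 - 273) + (½)*(-1 + 8)/8) + 1243)/3102 = ((-334 + (½)*(⅛)*7) + 1243)*(1/3102) = ((-334 + 7/16) + 1243)*(1/3102) = (-5337/16 + 1243)*(1/3102) = (14551/16)*(1/3102) = 14551/49632 ≈ 0.29318)
√(T + c) = √(-821 + 14551/49632) = √(-40733321/49632) = I*√126354761742/12408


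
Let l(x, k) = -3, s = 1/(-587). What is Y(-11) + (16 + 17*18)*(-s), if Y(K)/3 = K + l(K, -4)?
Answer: -24332/587 ≈ -41.451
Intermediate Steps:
s = -1/587 ≈ -0.0017036
Y(K) = -9 + 3*K (Y(K) = 3*(K - 3) = 3*(-3 + K) = -9 + 3*K)
Y(-11) + (16 + 17*18)*(-s) = (-9 + 3*(-11)) + (16 + 17*18)*(-1*(-1/587)) = (-9 - 33) + (16 + 306)*(1/587) = -42 + 322*(1/587) = -42 + 322/587 = -24332/587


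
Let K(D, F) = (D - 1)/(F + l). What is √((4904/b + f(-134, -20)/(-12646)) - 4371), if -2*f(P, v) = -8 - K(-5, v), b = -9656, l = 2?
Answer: I*√9166313402344465305/45791166 ≈ 66.117*I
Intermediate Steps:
K(D, F) = (-1 + D)/(2 + F) (K(D, F) = (D - 1)/(F + 2) = (-1 + D)/(2 + F))
f(P, v) = 4 - 3/(2 + v) (f(P, v) = -(-8 - (-1 - 5)/(2 + v))/2 = -(-8 - (-6)/(2 + v))/2 = -(-8 + 6/(2 + v))/2 = 4 - 3/(2 + v))
√((4904/b + f(-134, -20)/(-12646)) - 4371) = √((4904/(-9656) + ((5 + 4*(-20))/(2 - 20))/(-12646)) - 4371) = √((4904*(-1/9656) + ((5 - 80)/(-18))*(-1/12646)) - 4371) = √((-613/1207 - 1/18*(-75)*(-1/12646)) - 4371) = √((-613/1207 + (25/6)*(-1/12646)) - 4371) = √((-613/1207 - 25/75876) - 4371) = √(-46542163/91582332 - 4371) = √(-400352915335/91582332) = I*√9166313402344465305/45791166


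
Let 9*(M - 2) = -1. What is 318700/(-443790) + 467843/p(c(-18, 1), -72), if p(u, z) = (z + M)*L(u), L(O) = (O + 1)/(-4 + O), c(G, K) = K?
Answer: 560544701479/56006298 ≈ 10009.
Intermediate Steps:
M = 17/9 (M = 2 + (⅑)*(-1) = 2 - ⅑ = 17/9 ≈ 1.8889)
L(O) = (1 + O)/(-4 + O)
p(u, z) = (1 + u)*(17/9 + z)/(-4 + u) (p(u, z) = (z + 17/9)*((1 + u)/(-4 + u)) = (17/9 + z)*((1 + u)/(-4 + u)) = (1 + u)*(17/9 + z)/(-4 + u))
318700/(-443790) + 467843/p(c(-18, 1), -72) = 318700/(-443790) + 467843/(((1 + 1)*(17 + 9*(-72))/(9*(-4 + 1)))) = 318700*(-1/443790) + 467843/(((⅑)*2*(17 - 648)/(-3))) = -31870/44379 + 467843/(((⅑)*(-⅓)*2*(-631))) = -31870/44379 + 467843/(1262/27) = -31870/44379 + 467843*(27/1262) = -31870/44379 + 12631761/1262 = 560544701479/56006298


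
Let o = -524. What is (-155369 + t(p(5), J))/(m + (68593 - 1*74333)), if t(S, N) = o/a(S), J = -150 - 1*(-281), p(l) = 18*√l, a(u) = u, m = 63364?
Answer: -155369/57624 - 131*√5/1296540 ≈ -2.6965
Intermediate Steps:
J = 131 (J = -150 + 281 = 131)
t(S, N) = -524/S
(-155369 + t(p(5), J))/(m + (68593 - 1*74333)) = (-155369 - 524*√5/90)/(63364 + (68593 - 1*74333)) = (-155369 - 262*√5/45)/(63364 + (68593 - 74333)) = (-155369 - 262*√5/45)/(63364 - 5740) = (-155369 - 262*√5/45)/57624 = (-155369 - 262*√5/45)*(1/57624) = -155369/57624 - 131*√5/1296540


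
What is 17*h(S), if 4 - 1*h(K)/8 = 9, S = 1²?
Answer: -680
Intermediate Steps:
S = 1
h(K) = -40 (h(K) = 32 - 8*9 = 32 - 72 = -40)
17*h(S) = 17*(-40) = -680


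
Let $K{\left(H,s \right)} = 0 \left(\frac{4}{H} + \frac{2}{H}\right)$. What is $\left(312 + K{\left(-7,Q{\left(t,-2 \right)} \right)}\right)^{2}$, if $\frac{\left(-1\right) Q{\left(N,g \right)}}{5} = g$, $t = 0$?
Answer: $97344$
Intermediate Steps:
$Q{\left(N,g \right)} = - 5 g$
$K{\left(H,s \right)} = 0$ ($K{\left(H,s \right)} = 0 \frac{6}{H} = 0$)
$\left(312 + K{\left(-7,Q{\left(t,-2 \right)} \right)}\right)^{2} = \left(312 + 0\right)^{2} = 312^{2} = 97344$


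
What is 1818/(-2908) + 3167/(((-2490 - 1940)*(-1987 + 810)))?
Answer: -1183755293/1895328985 ≈ -0.62456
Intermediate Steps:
1818/(-2908) + 3167/(((-2490 - 1940)*(-1987 + 810))) = 1818*(-1/2908) + 3167/((-4430*(-1177))) = -909/1454 + 3167/5214110 = -1183755293/1895328985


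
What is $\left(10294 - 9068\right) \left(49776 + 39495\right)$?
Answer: $109446246$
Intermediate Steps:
$\left(10294 - 9068\right) \left(49776 + 39495\right) = 1226 \cdot 89271 = 109446246$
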